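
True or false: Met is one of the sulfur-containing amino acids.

True

Cysteine (C, thiol) and methionine (M, thioether) are the two sulfur-containing amino acids.
Methionine is in this group.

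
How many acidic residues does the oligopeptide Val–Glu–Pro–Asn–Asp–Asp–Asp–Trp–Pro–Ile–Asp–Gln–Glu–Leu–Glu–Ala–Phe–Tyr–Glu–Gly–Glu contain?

9

Only D (aspartate) and E (glutamate) carry a side-chain carboxylic acid.
Matching residues: Glu2, Asp5, Asp6, Asp7, Asp11, Glu13, Glu15, Glu19, Glu21.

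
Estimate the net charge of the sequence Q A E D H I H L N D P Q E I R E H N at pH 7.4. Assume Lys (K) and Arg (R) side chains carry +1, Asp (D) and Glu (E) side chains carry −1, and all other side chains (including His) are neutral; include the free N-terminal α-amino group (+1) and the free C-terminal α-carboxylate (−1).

-4

Positive (K, R): R15 → +1.
Negative (D, E): E3, D4, D10, E13, E16 → −5.
The N-terminus (+1) and C-terminus (−1) cancel.
Net charge = (+1) + (−5) = −4.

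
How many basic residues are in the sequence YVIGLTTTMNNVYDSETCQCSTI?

K, R, and H are the three residues with basic side chains (ε-amine, guanidinium, and imidazole respectively).
None of the 23 residues belong to this group.

0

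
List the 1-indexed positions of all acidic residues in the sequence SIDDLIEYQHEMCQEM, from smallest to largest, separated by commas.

Only D (aspartate) and E (glutamate) carry a side-chain carboxylic acid.
Matching residues: D3, D4, E7, E11, E15.

3, 4, 7, 11, 15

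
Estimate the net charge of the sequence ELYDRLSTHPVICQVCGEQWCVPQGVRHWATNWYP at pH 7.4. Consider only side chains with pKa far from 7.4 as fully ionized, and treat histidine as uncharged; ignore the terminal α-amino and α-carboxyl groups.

-1

Near pH 7.4, K and R contribute +1 each, D and E contribute −1 each, and every other side chain (His included, as stated) is uncharged.
Positive (K, R): R5, R27 → +2.
Negative (D, E): E1, D4, E18 → −3.
Net charge = (+2) + (−3) = −1.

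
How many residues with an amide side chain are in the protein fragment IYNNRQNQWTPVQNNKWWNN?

Only N (asparagine) and Q (glutamine) carry a side-chain carboxamide.
Matching residues: N3, N4, Q6, N7, Q8, Q13, N14, N15, N19, N20.

10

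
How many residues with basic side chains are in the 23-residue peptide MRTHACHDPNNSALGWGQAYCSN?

Lysine (K), arginine (R), and histidine (H) have basic, nitrogen-containing side chains.
Matching residues: R2, H4, H7.

3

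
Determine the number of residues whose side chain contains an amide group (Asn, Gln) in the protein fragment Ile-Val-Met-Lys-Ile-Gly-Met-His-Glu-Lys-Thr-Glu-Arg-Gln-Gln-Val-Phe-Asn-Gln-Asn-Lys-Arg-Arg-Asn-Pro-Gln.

Matching residues: Gln14, Gln15, Asn18, Gln19, Asn20, Asn24, Gln26.

7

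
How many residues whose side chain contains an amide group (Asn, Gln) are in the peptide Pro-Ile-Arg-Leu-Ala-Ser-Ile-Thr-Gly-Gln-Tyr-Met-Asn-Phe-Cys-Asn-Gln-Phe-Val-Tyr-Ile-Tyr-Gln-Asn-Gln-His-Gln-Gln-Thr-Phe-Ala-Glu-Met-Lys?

9

Matching residues: Gln10, Asn13, Asn16, Gln17, Gln23, Asn24, Gln25, Gln27, Gln28.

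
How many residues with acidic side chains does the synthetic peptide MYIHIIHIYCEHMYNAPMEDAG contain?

3

The acidic residues are Asp (D) and Glu (E), whose side chains end in a carboxylate group.
Matching residues: E11, E19, D20.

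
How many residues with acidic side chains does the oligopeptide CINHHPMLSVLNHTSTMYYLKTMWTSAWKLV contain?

0

The acidic residues are Asp (D) and Glu (E), whose side chains end in a carboxylate group.
None of the 31 residues belong to this group.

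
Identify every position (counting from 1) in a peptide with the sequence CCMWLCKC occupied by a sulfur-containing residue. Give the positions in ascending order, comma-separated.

Cysteine (C, thiol) and methionine (M, thioether) are the two sulfur-containing amino acids.
Matching residues: C1, C2, M3, C6, C8.

1, 2, 3, 6, 8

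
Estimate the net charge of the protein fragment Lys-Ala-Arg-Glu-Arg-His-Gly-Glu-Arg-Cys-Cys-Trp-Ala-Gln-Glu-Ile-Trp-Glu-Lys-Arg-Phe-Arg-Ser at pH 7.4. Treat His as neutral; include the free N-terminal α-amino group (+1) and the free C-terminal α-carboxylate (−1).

At pH ~7.4 the Lys and Arg side chains are protonated (+1), the Asp and Glu side chains are deprotonated (−1), and with His taken as neutral all other side chains carry no charge.
Positive (K, R): Lys1, Arg3, Arg5, Arg9, Lys19, Arg20, Arg22 → +7.
Negative (D, E): Glu4, Glu8, Glu15, Glu18 → −4.
The N-terminus (+1) and C-terminus (−1) cancel.
Net charge = (+7) + (−4) = +3.

+3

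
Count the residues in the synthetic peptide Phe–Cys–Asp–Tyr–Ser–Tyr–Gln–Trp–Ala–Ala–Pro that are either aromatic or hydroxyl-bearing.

Aromatic: F, W, Y. Hydroxyl-bearing: S, T, Y.
Aromatic residues here: Phe1, Tyr4, Tyr6, Trp8 (4).
Hydroxyl-bearing residues here: Tyr4, Ser5, Tyr6 (3).
Y is in both groups, so the 2 Y residues must not be double-counted.
Total = 4 + 3 − 2 = 5.

5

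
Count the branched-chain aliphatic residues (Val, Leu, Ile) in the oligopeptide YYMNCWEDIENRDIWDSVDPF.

Matching residues: I9, I14, V18.

3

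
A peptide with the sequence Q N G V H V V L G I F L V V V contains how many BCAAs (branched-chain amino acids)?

V, L, and I make up the branched-chain aliphatic group.
Matching residues: V4, V6, V7, L8, I10, L12, V13, V14, V15.

9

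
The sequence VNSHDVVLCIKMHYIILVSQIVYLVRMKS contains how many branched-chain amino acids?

13

The BCAAs are Val, Leu, and Ile — aliphatic side chains with a branch point.
Matching residues: V1, V6, V7, L8, I10, I15, I16, L17, V18, I21, V22, L24, V25.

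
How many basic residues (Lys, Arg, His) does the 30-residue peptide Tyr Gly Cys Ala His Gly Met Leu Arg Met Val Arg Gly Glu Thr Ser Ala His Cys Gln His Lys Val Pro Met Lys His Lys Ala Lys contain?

Matching residues: His5, Arg9, Arg12, His18, His21, Lys22, Lys26, His27, Lys28, Lys30.

10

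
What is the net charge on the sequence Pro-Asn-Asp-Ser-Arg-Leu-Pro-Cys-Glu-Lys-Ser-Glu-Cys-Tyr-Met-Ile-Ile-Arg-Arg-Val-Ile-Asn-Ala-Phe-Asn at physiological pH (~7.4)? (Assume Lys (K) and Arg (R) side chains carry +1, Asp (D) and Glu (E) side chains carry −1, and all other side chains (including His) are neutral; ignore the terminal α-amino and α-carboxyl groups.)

Positive (K, R): Arg5, Lys10, Arg18, Arg19 → +4.
Negative (D, E): Asp3, Glu9, Glu12 → −3.
Net charge = (+4) + (−3) = +1.

+1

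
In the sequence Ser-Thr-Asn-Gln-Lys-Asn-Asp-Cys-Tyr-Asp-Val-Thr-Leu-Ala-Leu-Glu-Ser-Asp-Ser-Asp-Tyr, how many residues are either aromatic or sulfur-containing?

3

Aromatic: F, W, Y. Sulfur-containing: C, M.
Aromatic residues here: Tyr9, Tyr21 (2).
Sulfur-containing residues here: Cys8 (1).
The two groups share no amino acid, so total = 2 + 1 = 3.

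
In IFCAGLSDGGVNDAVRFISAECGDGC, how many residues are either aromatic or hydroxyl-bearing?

4

Aromatic: F, W, Y. Hydroxyl-bearing: S, T, Y.
Aromatic residues here: F2, F17 (2).
Hydroxyl-bearing residues here: S7, S19 (2).
(Y belongs to both groups, but none appear in this sequence.) Total = 2 + 2 = 4.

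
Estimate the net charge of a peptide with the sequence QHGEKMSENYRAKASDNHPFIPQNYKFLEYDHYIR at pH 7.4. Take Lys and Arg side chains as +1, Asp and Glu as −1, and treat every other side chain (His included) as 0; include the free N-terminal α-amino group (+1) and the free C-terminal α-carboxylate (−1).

Positive (K, R): K5, R11, K13, K26, R35 → +5.
Negative (D, E): E4, E8, D16, E29, D31 → −5.
The N-terminus (+1) and C-terminus (−1) cancel.
Net charge = (+5) + (−5) = 0.

0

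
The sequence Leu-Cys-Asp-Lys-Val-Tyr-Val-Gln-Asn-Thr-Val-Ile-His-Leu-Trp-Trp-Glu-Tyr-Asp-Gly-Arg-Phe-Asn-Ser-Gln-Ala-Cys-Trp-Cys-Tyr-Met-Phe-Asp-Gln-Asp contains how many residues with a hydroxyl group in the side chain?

5

The –OH-bearing residues are Ser, Thr (aliphatic alcohols), and Tyr (phenol).
Matching residues: Tyr6, Thr10, Tyr18, Ser24, Tyr30.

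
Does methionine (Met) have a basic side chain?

No

The basic amino acids are Lys (K), Arg (R), and His (H).
Methionine is not in this group.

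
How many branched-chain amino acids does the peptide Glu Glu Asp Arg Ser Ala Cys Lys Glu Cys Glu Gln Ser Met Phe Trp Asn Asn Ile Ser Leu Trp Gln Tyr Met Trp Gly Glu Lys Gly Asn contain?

V, L, and I make up the branched-chain aliphatic group.
Matching residues: Ile19, Leu21.

2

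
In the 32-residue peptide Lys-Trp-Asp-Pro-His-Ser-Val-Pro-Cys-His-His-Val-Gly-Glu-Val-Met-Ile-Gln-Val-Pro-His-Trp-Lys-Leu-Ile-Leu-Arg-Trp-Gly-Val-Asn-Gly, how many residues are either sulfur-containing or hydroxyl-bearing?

3

Sulfur-containing: C, M. Hydroxyl-bearing: S, T, Y.
Sulfur-containing residues here: Cys9, Met16 (2).
Hydroxyl-bearing residues here: Ser6 (1).
The two groups share no amino acid, so total = 2 + 1 = 3.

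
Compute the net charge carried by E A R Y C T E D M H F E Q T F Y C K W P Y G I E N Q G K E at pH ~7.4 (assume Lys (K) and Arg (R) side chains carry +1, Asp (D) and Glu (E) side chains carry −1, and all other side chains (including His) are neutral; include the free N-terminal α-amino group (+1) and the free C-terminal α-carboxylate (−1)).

-3

Positive (K, R): R3, K18, K28 → +3.
Negative (D, E): E1, E7, D8, E12, E24, E29 → −6.
The N-terminus (+1) and C-terminus (−1) cancel.
Net charge = (+3) + (−6) = −3.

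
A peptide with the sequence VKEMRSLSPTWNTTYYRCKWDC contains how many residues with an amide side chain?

1

Only N (asparagine) and Q (glutamine) carry a side-chain carboxamide.
Matching residues: N12.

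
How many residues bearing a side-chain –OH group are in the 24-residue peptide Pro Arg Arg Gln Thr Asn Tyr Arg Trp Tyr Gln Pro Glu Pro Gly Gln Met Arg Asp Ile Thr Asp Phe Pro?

Serine (S), threonine (T), and tyrosine (Y) each carry a hydroxyl group on the side chain.
Matching residues: Thr5, Tyr7, Tyr10, Thr21.

4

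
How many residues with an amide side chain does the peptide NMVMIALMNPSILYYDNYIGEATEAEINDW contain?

The amide-side-chain residues are Asn (N) and Gln (Q).
Matching residues: N1, N9, N17, N28.

4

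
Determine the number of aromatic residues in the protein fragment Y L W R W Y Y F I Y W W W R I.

10

Phenylalanine (F), tryptophan (W), and tyrosine (Y) have aromatic ring side chains.
Matching residues: Y1, W3, W5, Y6, Y7, F8, Y10, W11, W12, W13.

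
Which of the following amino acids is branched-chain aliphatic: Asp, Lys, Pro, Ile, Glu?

Ile

Valine (V), leucine (L), and isoleucine (I) are the branched-chain amino acids.
Of the listed options, only Ile belongs to this group.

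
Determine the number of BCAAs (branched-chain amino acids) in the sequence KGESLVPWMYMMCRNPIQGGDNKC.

The BCAAs are Val, Leu, and Ile — aliphatic side chains with a branch point.
Matching residues: L5, V6, I17.

3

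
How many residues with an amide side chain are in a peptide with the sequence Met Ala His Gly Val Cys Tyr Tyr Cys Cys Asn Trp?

The amide-side-chain residues are Asn (N) and Gln (Q).
Matching residues: Asn11.

1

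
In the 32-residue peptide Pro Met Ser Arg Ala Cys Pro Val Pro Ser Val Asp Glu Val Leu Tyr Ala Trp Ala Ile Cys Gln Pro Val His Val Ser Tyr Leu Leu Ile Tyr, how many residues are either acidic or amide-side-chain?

3

Acidic: D, E. Amide-side-chain: N, Q.
Acidic residues here: Asp12, Glu13 (2).
Amide-side-chain residues here: Gln22 (1).
The two groups share no amino acid, so total = 2 + 1 = 3.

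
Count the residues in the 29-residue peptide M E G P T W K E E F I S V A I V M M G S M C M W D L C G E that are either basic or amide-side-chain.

Basic: H, K, R. Amide-side-chain: N, Q.
Basic residues here: K7 (1).
Amide-side-chain residues here: none (0).
The two groups share no amino acid, so total = 1 + 0 = 1.

1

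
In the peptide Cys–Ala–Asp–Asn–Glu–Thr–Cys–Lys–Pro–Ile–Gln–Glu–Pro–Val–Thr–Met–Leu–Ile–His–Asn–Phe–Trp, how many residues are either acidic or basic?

Acidic: D, E. Basic: H, K, R.
Acidic residues here: Asp3, Glu5, Glu12 (3).
Basic residues here: Lys8, His19 (2).
The two groups share no amino acid, so total = 3 + 2 = 5.

5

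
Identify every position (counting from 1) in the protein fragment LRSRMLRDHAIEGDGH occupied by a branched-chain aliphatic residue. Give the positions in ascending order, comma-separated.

1, 6, 11

Valine (V), leucine (L), and isoleucine (I) are the branched-chain amino acids.
Matching residues: L1, L6, I11.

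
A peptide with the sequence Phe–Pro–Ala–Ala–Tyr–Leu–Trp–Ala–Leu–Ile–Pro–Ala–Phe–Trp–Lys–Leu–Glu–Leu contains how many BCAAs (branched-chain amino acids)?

Valine (V), leucine (L), and isoleucine (I) are the branched-chain amino acids.
Matching residues: Leu6, Leu9, Ile10, Leu16, Leu18.

5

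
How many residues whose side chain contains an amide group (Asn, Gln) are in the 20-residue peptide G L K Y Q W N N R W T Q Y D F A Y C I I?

Matching residues: Q5, N7, N8, Q12.

4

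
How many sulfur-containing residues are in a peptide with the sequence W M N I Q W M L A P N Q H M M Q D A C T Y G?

Cysteine (C, thiol) and methionine (M, thioether) are the two sulfur-containing amino acids.
Matching residues: M2, M7, M14, M15, C19.

5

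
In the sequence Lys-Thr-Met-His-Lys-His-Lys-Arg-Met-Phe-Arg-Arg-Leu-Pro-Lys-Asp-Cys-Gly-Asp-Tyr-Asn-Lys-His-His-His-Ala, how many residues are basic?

13

K, R, and H are the three residues with basic side chains (ε-amine, guanidinium, and imidazole respectively).
Matching residues: Lys1, His4, Lys5, His6, Lys7, Arg8, Arg11, Arg12, Lys15, Lys22, His23, His24, His25.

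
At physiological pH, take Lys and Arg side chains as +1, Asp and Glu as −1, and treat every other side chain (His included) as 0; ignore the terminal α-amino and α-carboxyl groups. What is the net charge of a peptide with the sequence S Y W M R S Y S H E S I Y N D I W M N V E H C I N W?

-2

Positive (K, R): R5 → +1.
Negative (D, E): E10, D15, E21 → −3.
Net charge = (+1) + (−3) = −2.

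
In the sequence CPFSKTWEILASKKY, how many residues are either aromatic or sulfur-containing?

4

Aromatic: F, W, Y. Sulfur-containing: C, M.
Aromatic residues here: F3, W7, Y15 (3).
Sulfur-containing residues here: C1 (1).
The two groups share no amino acid, so total = 3 + 1 = 4.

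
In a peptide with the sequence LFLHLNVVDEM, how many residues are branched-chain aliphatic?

V, L, and I make up the branched-chain aliphatic group.
Matching residues: L1, L3, L5, V7, V8.

5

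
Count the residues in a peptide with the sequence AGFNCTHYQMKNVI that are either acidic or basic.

Acidic: D, E. Basic: H, K, R.
Acidic residues here: none (0).
Basic residues here: H7, K11 (2).
The two groups share no amino acid, so total = 0 + 2 = 2.

2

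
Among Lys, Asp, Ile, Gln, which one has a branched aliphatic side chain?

V, L, and I make up the branched-chain aliphatic group.
Of the listed options, only Ile belongs to this group.

Ile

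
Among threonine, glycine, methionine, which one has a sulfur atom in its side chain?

methionine

Only Cys (C) and Met (M) have a sulfur atom in the side chain.
Of the listed options, only methionine belongs to this group.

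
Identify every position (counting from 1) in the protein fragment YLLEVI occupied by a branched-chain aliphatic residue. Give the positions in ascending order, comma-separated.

2, 3, 5, 6

Valine (V), leucine (L), and isoleucine (I) are the branched-chain amino acids.
Matching residues: L2, L3, V5, I6.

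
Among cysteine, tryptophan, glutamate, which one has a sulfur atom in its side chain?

Cysteine (C, thiol) and methionine (M, thioether) are the two sulfur-containing amino acids.
Of the listed options, only cysteine belongs to this group.

cysteine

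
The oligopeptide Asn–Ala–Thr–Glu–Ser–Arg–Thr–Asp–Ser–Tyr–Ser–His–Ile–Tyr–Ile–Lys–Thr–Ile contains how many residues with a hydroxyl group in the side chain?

S, T, and Y are the three residues with a side-chain hydroxyl.
Matching residues: Thr3, Ser5, Thr7, Ser9, Tyr10, Ser11, Tyr14, Thr17.

8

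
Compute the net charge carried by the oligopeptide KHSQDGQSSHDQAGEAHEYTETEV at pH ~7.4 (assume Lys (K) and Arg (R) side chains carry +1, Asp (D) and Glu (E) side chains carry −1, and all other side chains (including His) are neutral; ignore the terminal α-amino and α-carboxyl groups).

-5

Positive (K, R): K1 → +1.
Negative (D, E): D5, D11, E15, E18, E21, E23 → −6.
Net charge = (+1) + (−6) = −5.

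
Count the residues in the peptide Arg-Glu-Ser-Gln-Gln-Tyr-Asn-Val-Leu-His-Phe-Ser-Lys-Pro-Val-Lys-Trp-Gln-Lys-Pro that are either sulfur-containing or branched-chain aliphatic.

Sulfur-containing: C, M. Branched-chain aliphatic: I, L, V.
Sulfur-containing residues here: none (0).
Branched-chain aliphatic residues here: Val8, Leu9, Val15 (3).
The two groups share no amino acid, so total = 0 + 3 = 3.

3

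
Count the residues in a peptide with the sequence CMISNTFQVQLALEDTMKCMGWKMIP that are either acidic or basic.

4

Acidic: D, E. Basic: H, K, R.
Acidic residues here: E14, D15 (2).
Basic residues here: K18, K23 (2).
The two groups share no amino acid, so total = 2 + 2 = 4.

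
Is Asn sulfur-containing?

No

Only Cys (C) and Met (M) have a sulfur atom in the side chain.
Asparagine is not in this group.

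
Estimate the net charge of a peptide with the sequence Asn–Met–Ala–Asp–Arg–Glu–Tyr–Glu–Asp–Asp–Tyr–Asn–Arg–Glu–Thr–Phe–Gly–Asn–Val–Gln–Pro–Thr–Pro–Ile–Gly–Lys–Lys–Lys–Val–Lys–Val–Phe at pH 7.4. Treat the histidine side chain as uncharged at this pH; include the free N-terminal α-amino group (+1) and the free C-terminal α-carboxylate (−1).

The side chains ionized at physiological pH are Lys/Arg (+1) and Asp/Glu (−1); with His treated as neutral, nothing else contributes.
Positive (K, R): Arg5, Arg13, Lys26, Lys27, Lys28, Lys30 → +6.
Negative (D, E): Asp4, Glu6, Glu8, Asp9, Asp10, Glu14 → −6.
The N-terminus (+1) and C-terminus (−1) cancel.
Net charge = (+6) + (−6) = 0.

0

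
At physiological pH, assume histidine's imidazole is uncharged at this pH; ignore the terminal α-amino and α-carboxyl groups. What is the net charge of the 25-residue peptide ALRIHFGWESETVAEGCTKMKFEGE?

Near pH 7.4, K and R contribute +1 each, D and E contribute −1 each, and every other side chain (His included, as stated) is uncharged.
Positive (K, R): R3, K19, K21 → +3.
Negative (D, E): E9, E11, E15, E23, E25 → −5.
Net charge = (+3) + (−5) = −2.

-2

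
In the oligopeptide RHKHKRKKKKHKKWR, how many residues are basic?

Lysine (K), arginine (R), and histidine (H) have basic, nitrogen-containing side chains.
Matching residues: R1, H2, K3, H4, K5, R6, K7, K8, K9, K10, H11, K12, K13, R15.

14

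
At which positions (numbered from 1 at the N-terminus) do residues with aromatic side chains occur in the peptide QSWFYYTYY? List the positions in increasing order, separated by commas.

3, 4, 5, 6, 8, 9

Phenylalanine (F), tryptophan (W), and tyrosine (Y) have aromatic ring side chains.
Matching residues: W3, F4, Y5, Y6, Y8, Y9.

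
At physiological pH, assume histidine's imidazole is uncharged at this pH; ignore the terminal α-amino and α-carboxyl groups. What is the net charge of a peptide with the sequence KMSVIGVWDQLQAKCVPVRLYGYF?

The side chains ionized at physiological pH are Lys/Arg (+1) and Asp/Glu (−1); with His treated as neutral, nothing else contributes.
Positive (K, R): K1, K14, R19 → +3.
Negative (D, E): D9 → −1.
Net charge = (+3) + (−1) = +2.

+2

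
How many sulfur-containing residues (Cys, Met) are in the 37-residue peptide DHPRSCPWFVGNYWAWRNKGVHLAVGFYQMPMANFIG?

Matching residues: C6, M30, M32.

3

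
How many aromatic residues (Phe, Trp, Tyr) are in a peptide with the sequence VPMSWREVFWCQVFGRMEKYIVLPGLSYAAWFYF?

10

Matching residues: W5, F9, W10, F14, Y20, Y28, W31, F32, Y33, F34.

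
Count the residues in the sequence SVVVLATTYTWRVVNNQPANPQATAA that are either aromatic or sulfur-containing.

Aromatic: F, W, Y. Sulfur-containing: C, M.
Aromatic residues here: Y9, W11 (2).
Sulfur-containing residues here: none (0).
The two groups share no amino acid, so total = 2 + 0 = 2.

2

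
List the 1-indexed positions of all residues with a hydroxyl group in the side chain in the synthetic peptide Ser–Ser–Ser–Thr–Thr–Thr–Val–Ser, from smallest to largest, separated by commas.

The –OH-bearing residues are Ser, Thr (aliphatic alcohols), and Tyr (phenol).
Matching residues: Ser1, Ser2, Ser3, Thr4, Thr5, Thr6, Ser8.

1, 2, 3, 4, 5, 6, 8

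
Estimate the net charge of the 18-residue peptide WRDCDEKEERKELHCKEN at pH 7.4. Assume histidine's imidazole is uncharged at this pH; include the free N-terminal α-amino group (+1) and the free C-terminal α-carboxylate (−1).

-2

Near pH 7.4, K and R contribute +1 each, D and E contribute −1 each, and every other side chain (His included, as stated) is uncharged.
Positive (K, R): R2, K7, R10, K11, K16 → +5.
Negative (D, E): D3, D5, E6, E8, E9, E12, E17 → −7.
The N-terminus (+1) and C-terminus (−1) cancel.
Net charge = (+5) + (−7) = −2.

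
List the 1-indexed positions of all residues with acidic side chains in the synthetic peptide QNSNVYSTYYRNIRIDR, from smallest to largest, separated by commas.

Only D (aspartate) and E (glutamate) carry a side-chain carboxylic acid.
Matching residues: D16.

16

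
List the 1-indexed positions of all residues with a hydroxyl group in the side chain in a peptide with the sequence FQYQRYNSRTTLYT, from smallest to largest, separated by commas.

3, 6, 8, 10, 11, 13, 14

Serine (S), threonine (T), and tyrosine (Y) each carry a hydroxyl group on the side chain.
Matching residues: Y3, Y6, S8, T10, T11, Y13, T14.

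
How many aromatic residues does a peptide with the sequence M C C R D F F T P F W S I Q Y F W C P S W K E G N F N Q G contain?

9

The aromatic amino acids are Phe (F, benzyl), Trp (W, indole), and Tyr (Y, phenol).
Matching residues: F6, F7, F10, W11, Y15, F16, W17, W21, F26.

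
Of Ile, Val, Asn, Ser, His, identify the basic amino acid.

The basic amino acids are Lys (K), Arg (R), and His (H).
Of the listed options, only His belongs to this group.

His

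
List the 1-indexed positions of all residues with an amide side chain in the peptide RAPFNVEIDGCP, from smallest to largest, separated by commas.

5

The amide-side-chain residues are Asn (N) and Gln (Q).
Matching residues: N5.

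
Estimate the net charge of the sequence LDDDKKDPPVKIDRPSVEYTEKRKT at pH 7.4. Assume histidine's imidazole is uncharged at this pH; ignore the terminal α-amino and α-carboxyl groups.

0

The side chains ionized at physiological pH are Lys/Arg (+1) and Asp/Glu (−1); with His treated as neutral, nothing else contributes.
Positive (K, R): K5, K6, K11, R14, K22, R23, K24 → +7.
Negative (D, E): D2, D3, D4, D7, D13, E18, E21 → −7.
Net charge = (+7) + (−7) = 0.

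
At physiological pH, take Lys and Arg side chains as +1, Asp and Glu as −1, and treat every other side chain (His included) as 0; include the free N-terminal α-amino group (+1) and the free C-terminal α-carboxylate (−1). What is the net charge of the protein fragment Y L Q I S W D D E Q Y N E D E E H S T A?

Positive (K, R): none → +0.
Negative (D, E): D7, D8, E9, E13, D14, E15, E16 → −7.
The N-terminus (+1) and C-terminus (−1) cancel.
Net charge = (+0) + (−7) = −7.

-7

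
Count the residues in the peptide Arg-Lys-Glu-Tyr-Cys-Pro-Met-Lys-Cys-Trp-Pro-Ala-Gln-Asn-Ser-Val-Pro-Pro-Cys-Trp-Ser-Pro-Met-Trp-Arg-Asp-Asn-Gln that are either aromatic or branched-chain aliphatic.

Aromatic: F, W, Y. Branched-chain aliphatic: I, L, V.
Aromatic residues here: Tyr4, Trp10, Trp20, Trp24 (4).
Branched-chain aliphatic residues here: Val16 (1).
The two groups share no amino acid, so total = 4 + 1 = 5.

5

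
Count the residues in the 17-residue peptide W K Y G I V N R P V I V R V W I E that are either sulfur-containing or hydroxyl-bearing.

Sulfur-containing: C, M. Hydroxyl-bearing: S, T, Y.
Sulfur-containing residues here: none (0).
Hydroxyl-bearing residues here: Y3 (1).
The two groups share no amino acid, so total = 0 + 1 = 1.

1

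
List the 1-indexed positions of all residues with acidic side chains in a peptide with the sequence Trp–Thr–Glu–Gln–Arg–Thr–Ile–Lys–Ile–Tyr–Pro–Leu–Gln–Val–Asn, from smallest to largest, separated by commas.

Only D (aspartate) and E (glutamate) carry a side-chain carboxylic acid.
Matching residues: Glu3.

3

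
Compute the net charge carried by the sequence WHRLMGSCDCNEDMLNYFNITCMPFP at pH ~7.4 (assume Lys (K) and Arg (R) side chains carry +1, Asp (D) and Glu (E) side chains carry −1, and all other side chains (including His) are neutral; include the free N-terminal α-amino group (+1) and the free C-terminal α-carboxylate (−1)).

-2

Positive (K, R): R3 → +1.
Negative (D, E): D9, E12, D13 → −3.
The N-terminus (+1) and C-terminus (−1) cancel.
Net charge = (+1) + (−3) = −2.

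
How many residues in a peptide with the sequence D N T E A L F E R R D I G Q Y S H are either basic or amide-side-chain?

Basic: H, K, R. Amide-side-chain: N, Q.
Basic residues here: R9, R10, H17 (3).
Amide-side-chain residues here: N2, Q14 (2).
The two groups share no amino acid, so total = 3 + 2 = 5.

5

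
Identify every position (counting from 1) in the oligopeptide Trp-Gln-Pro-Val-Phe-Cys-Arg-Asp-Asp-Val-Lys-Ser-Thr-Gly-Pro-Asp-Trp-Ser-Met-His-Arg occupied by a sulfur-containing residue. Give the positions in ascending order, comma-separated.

6, 19

Cysteine (C, thiol) and methionine (M, thioether) are the two sulfur-containing amino acids.
Matching residues: Cys6, Met19.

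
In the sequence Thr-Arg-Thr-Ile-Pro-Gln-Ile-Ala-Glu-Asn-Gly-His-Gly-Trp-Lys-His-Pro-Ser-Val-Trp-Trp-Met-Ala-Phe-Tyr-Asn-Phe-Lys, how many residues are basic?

5

Lysine (K), arginine (R), and histidine (H) have basic, nitrogen-containing side chains.
Matching residues: Arg2, His12, Lys15, His16, Lys28.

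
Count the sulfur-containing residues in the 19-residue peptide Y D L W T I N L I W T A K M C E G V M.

Cysteine (C, thiol) and methionine (M, thioether) are the two sulfur-containing amino acids.
Matching residues: M14, C15, M19.

3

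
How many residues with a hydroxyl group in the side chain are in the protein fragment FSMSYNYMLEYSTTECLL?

Serine (S), threonine (T), and tyrosine (Y) each carry a hydroxyl group on the side chain.
Matching residues: S2, S4, Y5, Y7, Y11, S12, T13, T14.

8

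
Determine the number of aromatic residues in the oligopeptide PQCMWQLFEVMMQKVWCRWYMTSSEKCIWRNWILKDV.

F, W, and Y each carry an aromatic ring on the side chain.
Matching residues: W5, F8, W16, W19, Y20, W29, W32.

7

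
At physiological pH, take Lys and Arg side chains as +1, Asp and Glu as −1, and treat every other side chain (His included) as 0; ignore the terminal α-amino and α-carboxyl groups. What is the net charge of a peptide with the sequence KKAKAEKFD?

Positive (K, R): K1, K2, K4, K7 → +4.
Negative (D, E): E6, D9 → −2.
Net charge = (+4) + (−2) = +2.

+2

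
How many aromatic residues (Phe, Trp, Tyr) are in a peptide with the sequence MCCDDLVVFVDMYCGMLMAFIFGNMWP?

5

Matching residues: F9, Y13, F20, F22, W26.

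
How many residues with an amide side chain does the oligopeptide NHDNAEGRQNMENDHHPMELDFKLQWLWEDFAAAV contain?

6

Only N (asparagine) and Q (glutamine) carry a side-chain carboxamide.
Matching residues: N1, N4, Q9, N10, N13, Q25.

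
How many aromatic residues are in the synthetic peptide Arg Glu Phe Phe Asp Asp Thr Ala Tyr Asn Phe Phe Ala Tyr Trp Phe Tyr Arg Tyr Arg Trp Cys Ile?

Phenylalanine (F), tryptophan (W), and tyrosine (Y) have aromatic ring side chains.
Matching residues: Phe3, Phe4, Tyr9, Phe11, Phe12, Tyr14, Trp15, Phe16, Tyr17, Tyr19, Trp21.

11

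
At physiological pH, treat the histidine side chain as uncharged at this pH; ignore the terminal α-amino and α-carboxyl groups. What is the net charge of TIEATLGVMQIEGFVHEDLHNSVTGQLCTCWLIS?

-4

Near pH 7.4, K and R contribute +1 each, D and E contribute −1 each, and every other side chain (His included, as stated) is uncharged.
Positive (K, R): none → +0.
Negative (D, E): E3, E12, E17, D18 → −4.
Net charge = (+0) + (−4) = −4.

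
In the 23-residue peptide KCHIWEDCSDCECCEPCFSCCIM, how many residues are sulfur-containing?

Only Cys (C) and Met (M) have a sulfur atom in the side chain.
Matching residues: C2, C8, C11, C13, C14, C17, C20, C21, M23.

9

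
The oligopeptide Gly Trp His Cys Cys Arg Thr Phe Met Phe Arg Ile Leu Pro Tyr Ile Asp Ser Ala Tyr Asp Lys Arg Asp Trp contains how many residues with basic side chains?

K, R, and H are the three residues with basic side chains (ε-amine, guanidinium, and imidazole respectively).
Matching residues: His3, Arg6, Arg11, Lys22, Arg23.

5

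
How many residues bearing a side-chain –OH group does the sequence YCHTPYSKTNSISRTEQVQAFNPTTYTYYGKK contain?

Serine (S), threonine (T), and tyrosine (Y) each carry a hydroxyl group on the side chain.
Matching residues: Y1, T4, Y6, S7, T9, S11, S13, T15, T24, T25, Y26, T27, Y28, Y29.

14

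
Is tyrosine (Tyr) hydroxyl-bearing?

Yes

The –OH-bearing residues are Ser, Thr (aliphatic alcohols), and Tyr (phenol).
Tyrosine is in this group.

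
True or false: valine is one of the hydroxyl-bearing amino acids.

Serine (S), threonine (T), and tyrosine (Y) each carry a hydroxyl group on the side chain.
Valine is not in this group.

False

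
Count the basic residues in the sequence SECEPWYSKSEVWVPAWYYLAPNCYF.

1

K, R, and H are the three residues with basic side chains (ε-amine, guanidinium, and imidazole respectively).
Matching residues: K9.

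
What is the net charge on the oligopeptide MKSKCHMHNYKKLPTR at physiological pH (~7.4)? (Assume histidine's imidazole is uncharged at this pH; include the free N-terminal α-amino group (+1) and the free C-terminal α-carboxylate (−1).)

At pH ~7.4 the Lys and Arg side chains are protonated (+1), the Asp and Glu side chains are deprotonated (−1), and with His taken as neutral all other side chains carry no charge.
Positive (K, R): K2, K4, K11, K12, R16 → +5.
Negative (D, E): none → −0.
The N-terminus (+1) and C-terminus (−1) cancel.
Net charge = (+5) + (−0) = +5.

+5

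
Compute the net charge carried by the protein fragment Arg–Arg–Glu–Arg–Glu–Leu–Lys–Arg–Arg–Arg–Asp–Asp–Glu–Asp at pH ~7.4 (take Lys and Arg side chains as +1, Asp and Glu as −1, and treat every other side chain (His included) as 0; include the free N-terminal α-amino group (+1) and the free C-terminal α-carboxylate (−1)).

+1

Positive (K, R): Arg1, Arg2, Arg4, Lys7, Arg8, Arg9, Arg10 → +7.
Negative (D, E): Glu3, Glu5, Asp11, Asp12, Glu13, Asp14 → −6.
The N-terminus (+1) and C-terminus (−1) cancel.
Net charge = (+7) + (−6) = +1.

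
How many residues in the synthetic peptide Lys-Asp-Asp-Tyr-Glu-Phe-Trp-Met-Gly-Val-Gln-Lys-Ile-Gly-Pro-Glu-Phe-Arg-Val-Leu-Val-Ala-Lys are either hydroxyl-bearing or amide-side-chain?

2

Hydroxyl-bearing: S, T, Y. Amide-side-chain: N, Q.
Hydroxyl-bearing residues here: Tyr4 (1).
Amide-side-chain residues here: Gln11 (1).
The two groups share no amino acid, so total = 1 + 1 = 2.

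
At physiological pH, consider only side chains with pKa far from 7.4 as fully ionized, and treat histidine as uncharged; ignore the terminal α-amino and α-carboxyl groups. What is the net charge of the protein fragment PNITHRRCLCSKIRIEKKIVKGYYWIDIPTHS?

The side chains ionized at physiological pH are Lys/Arg (+1) and Asp/Glu (−1); with His treated as neutral, nothing else contributes.
Positive (K, R): R6, R7, K12, R14, K17, K18, K21 → +7.
Negative (D, E): E16, D27 → −2.
Net charge = (+7) + (−2) = +5.

+5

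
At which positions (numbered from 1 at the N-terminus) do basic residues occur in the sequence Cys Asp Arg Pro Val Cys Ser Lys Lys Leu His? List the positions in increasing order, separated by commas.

The basic amino acids are Lys (K), Arg (R), and His (H).
Matching residues: Arg3, Lys8, Lys9, His11.

3, 8, 9, 11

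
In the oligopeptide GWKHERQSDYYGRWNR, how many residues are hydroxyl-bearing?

S, T, and Y are the three residues with a side-chain hydroxyl.
Matching residues: S8, Y10, Y11.

3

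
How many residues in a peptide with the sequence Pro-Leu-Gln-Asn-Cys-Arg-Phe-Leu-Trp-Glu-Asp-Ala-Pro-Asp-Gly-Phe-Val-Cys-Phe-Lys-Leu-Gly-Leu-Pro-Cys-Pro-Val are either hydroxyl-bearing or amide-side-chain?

Hydroxyl-bearing: S, T, Y. Amide-side-chain: N, Q.
Hydroxyl-bearing residues here: none (0).
Amide-side-chain residues here: Gln3, Asn4 (2).
The two groups share no amino acid, so total = 0 + 2 = 2.

2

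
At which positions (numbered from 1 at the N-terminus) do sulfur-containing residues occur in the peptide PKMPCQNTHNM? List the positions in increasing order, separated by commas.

3, 5, 11

Cysteine (C, thiol) and methionine (M, thioether) are the two sulfur-containing amino acids.
Matching residues: M3, C5, M11.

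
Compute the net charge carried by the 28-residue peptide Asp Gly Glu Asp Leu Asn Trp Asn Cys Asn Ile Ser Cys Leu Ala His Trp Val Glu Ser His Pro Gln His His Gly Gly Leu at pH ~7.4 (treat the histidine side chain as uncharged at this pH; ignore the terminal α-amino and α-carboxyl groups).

The side chains ionized at physiological pH are Lys/Arg (+1) and Asp/Glu (−1); with His treated as neutral, nothing else contributes.
Positive (K, R): none → +0.
Negative (D, E): Asp1, Glu3, Asp4, Glu19 → −4.
Net charge = (+0) + (−4) = −4.

-4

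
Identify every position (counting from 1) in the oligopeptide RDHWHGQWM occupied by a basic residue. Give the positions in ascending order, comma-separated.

The basic amino acids are Lys (K), Arg (R), and His (H).
Matching residues: R1, H3, H5.

1, 3, 5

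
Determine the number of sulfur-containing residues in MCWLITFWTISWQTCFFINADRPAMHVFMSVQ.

5

Cysteine (C, thiol) and methionine (M, thioether) are the two sulfur-containing amino acids.
Matching residues: M1, C2, C15, M25, M29.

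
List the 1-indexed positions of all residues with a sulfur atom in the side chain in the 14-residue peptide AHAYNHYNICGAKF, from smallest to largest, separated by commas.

Only Cys (C) and Met (M) have a sulfur atom in the side chain.
Matching residues: C10.

10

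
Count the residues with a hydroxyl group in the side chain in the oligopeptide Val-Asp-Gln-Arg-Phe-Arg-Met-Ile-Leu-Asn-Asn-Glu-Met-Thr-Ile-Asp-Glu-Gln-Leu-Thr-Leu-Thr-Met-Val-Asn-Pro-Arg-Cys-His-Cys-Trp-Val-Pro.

S, T, and Y are the three residues with a side-chain hydroxyl.
Matching residues: Thr14, Thr20, Thr22.

3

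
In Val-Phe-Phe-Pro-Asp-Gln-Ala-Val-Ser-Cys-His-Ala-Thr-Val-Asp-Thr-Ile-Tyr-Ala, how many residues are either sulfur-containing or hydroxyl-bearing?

5

Sulfur-containing: C, M. Hydroxyl-bearing: S, T, Y.
Sulfur-containing residues here: Cys10 (1).
Hydroxyl-bearing residues here: Ser9, Thr13, Thr16, Tyr18 (4).
The two groups share no amino acid, so total = 1 + 4 = 5.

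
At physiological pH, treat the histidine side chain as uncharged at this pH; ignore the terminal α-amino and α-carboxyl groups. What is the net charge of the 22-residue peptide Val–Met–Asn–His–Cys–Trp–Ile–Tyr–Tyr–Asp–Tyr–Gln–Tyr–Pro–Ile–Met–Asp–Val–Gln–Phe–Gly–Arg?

-1

At pH ~7.4 the Lys and Arg side chains are protonated (+1), the Asp and Glu side chains are deprotonated (−1), and with His taken as neutral all other side chains carry no charge.
Positive (K, R): Arg22 → +1.
Negative (D, E): Asp10, Asp17 → −2.
Net charge = (+1) + (−2) = −1.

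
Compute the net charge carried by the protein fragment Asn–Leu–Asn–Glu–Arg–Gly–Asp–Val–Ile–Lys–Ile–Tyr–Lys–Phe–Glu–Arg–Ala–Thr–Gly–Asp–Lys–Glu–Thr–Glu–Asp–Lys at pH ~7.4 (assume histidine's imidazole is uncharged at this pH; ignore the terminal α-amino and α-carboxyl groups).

At pH ~7.4 the Lys and Arg side chains are protonated (+1), the Asp and Glu side chains are deprotonated (−1), and with His taken as neutral all other side chains carry no charge.
Positive (K, R): Arg5, Lys10, Lys13, Arg16, Lys21, Lys26 → +6.
Negative (D, E): Glu4, Asp7, Glu15, Asp20, Glu22, Glu24, Asp25 → −7.
Net charge = (+6) + (−7) = −1.

-1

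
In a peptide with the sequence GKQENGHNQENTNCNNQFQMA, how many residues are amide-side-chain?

10

Only N (asparagine) and Q (glutamine) carry a side-chain carboxamide.
Matching residues: Q3, N5, N8, Q9, N11, N13, N15, N16, Q17, Q19.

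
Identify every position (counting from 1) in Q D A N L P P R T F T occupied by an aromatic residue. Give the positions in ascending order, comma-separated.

F, W, and Y each carry an aromatic ring on the side chain.
Matching residues: F10.

10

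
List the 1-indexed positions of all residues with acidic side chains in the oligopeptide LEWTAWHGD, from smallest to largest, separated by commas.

2, 9

Only D (aspartate) and E (glutamate) carry a side-chain carboxylic acid.
Matching residues: E2, D9.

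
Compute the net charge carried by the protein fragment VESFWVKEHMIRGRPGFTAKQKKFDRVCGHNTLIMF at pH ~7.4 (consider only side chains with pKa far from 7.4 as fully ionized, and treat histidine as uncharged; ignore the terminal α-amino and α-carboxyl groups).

+4

The side chains ionized at physiological pH are Lys/Arg (+1) and Asp/Glu (−1); with His treated as neutral, nothing else contributes.
Positive (K, R): K7, R12, R14, K20, K22, K23, R26 → +7.
Negative (D, E): E2, E8, D25 → −3.
Net charge = (+7) + (−3) = +4.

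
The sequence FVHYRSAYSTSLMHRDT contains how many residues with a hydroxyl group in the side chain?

7

The –OH-bearing residues are Ser, Thr (aliphatic alcohols), and Tyr (phenol).
Matching residues: Y4, S6, Y8, S9, T10, S11, T17.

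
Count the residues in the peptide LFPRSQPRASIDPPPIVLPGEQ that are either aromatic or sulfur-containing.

Aromatic: F, W, Y. Sulfur-containing: C, M.
Aromatic residues here: F2 (1).
Sulfur-containing residues here: none (0).
The two groups share no amino acid, so total = 1 + 0 = 1.

1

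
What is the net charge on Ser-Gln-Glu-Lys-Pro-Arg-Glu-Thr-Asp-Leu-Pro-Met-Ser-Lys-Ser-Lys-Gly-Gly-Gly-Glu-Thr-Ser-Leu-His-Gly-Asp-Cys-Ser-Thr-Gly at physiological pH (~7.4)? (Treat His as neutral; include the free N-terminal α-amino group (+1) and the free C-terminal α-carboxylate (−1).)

-1

At pH ~7.4 the Lys and Arg side chains are protonated (+1), the Asp and Glu side chains are deprotonated (−1), and with His taken as neutral all other side chains carry no charge.
Positive (K, R): Lys4, Arg6, Lys14, Lys16 → +4.
Negative (D, E): Glu3, Glu7, Asp9, Glu20, Asp26 → −5.
The N-terminus (+1) and C-terminus (−1) cancel.
Net charge = (+4) + (−5) = −1.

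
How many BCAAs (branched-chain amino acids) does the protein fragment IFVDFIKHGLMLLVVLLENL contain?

11

Valine (V), leucine (L), and isoleucine (I) are the branched-chain amino acids.
Matching residues: I1, V3, I6, L10, L12, L13, V14, V15, L16, L17, L20.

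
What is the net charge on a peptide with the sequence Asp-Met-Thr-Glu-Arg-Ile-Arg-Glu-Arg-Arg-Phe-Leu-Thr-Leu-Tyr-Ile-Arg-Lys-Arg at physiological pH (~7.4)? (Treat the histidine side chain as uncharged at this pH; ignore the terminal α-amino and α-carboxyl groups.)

+4

At pH ~7.4 the Lys and Arg side chains are protonated (+1), the Asp and Glu side chains are deprotonated (−1), and with His taken as neutral all other side chains carry no charge.
Positive (K, R): Arg5, Arg7, Arg9, Arg10, Arg17, Lys18, Arg19 → +7.
Negative (D, E): Asp1, Glu4, Glu8 → −3.
Net charge = (+7) + (−3) = +4.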